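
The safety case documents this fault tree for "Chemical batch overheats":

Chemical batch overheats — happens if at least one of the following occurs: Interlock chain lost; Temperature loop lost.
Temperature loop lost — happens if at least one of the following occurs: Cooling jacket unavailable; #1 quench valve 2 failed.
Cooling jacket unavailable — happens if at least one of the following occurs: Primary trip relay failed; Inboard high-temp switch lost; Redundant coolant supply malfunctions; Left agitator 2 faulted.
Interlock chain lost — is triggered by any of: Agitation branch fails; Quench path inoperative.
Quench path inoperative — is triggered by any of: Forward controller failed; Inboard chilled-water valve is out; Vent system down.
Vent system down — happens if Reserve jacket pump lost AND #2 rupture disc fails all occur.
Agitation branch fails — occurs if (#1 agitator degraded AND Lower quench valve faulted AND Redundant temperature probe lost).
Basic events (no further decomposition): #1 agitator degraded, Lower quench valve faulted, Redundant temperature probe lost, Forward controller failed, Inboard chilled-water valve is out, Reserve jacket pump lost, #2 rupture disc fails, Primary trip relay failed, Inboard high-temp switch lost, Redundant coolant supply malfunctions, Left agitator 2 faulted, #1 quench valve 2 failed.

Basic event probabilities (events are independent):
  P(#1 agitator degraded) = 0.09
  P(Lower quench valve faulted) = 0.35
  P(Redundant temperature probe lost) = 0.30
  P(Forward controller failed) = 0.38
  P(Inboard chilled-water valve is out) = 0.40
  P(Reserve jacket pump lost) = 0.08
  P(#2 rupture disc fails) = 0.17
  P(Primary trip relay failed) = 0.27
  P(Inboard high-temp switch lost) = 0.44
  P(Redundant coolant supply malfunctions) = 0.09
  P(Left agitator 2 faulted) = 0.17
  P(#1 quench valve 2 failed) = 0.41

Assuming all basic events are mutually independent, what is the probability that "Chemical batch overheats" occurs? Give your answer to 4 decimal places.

P(Agitation branch fails) [AND] = 0.09 × 0.35 × 0.30 = 0.009450
P(Vent system down) [AND] = 0.08 × 0.17 = 0.013600
P(Quench path inoperative) [OR] = 1 − (1−0.38) × (1−0.40) × (1−0.013600) = 0.633059
P(Interlock chain lost) [OR] = 1 − (1−0.009450) × (1−0.633059) = 0.636527
P(Cooling jacket unavailable) [OR] = 1 − (1−0.27) × (1−0.44) × (1−0.09) × (1−0.17) = 0.691233
P(Temperature loop lost) [OR] = 1 − (1−0.691233) × (1−0.41) = 0.817827
P(Chemical batch overheats) [OR] = 1 − (1−0.636527) × (1−0.817827) = 0.933785
Rounded to 4 decimal places: P(Chemical batch overheats) ≈ 0.9338.

0.9338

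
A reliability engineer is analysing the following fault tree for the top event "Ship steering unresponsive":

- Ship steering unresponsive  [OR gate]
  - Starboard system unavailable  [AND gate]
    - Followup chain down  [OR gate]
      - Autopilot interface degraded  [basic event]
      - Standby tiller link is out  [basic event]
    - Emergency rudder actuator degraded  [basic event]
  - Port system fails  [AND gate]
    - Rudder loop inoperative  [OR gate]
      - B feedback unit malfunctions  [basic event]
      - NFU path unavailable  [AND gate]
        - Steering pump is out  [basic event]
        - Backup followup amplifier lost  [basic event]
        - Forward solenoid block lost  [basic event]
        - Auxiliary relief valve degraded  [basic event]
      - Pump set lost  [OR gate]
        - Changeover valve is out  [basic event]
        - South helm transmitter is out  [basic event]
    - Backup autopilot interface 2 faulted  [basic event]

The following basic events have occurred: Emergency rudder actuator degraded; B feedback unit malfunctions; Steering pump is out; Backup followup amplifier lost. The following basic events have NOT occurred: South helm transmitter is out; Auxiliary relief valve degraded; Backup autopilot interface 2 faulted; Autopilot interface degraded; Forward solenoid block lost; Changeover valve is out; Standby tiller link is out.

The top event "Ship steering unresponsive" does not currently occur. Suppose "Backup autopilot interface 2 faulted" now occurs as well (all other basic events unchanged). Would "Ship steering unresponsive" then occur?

Yes

Counterfactual: set "Backup autopilot interface 2 faulted" to occurred.
Followup chain down [OR]: Autopilot interface degraded=not, Standby tiller link is out=not → no input occurs → does not occur.
Starboard system unavailable [AND]: Followup chain down=not, Emergency rudder actuator degraded=occurs → not all inputs occur → does not occur.
NFU path unavailable [AND]: Steering pump is out=occurs, Backup followup amplifier lost=occurs, Forward solenoid block lost=not, Auxiliary relief valve degraded=not → not all inputs occur → does not occur.
Pump set lost [OR]: Changeover valve is out=not, South helm transmitter is out=not → no input occurs → does not occur.
Rudder loop inoperative [OR]: B feedback unit malfunctions=occurs, NFU path unavailable=not, Pump set lost=not → at least one input occurs → occurs.
Port system fails [AND]: Rudder loop inoperative=occurs, Backup autopilot interface 2 faulted=occurs → all inputs occur → occurs.
Ship steering unresponsive [OR]: Starboard system unavailable=not, Port system fails=occurs → at least one input occurs → occurs.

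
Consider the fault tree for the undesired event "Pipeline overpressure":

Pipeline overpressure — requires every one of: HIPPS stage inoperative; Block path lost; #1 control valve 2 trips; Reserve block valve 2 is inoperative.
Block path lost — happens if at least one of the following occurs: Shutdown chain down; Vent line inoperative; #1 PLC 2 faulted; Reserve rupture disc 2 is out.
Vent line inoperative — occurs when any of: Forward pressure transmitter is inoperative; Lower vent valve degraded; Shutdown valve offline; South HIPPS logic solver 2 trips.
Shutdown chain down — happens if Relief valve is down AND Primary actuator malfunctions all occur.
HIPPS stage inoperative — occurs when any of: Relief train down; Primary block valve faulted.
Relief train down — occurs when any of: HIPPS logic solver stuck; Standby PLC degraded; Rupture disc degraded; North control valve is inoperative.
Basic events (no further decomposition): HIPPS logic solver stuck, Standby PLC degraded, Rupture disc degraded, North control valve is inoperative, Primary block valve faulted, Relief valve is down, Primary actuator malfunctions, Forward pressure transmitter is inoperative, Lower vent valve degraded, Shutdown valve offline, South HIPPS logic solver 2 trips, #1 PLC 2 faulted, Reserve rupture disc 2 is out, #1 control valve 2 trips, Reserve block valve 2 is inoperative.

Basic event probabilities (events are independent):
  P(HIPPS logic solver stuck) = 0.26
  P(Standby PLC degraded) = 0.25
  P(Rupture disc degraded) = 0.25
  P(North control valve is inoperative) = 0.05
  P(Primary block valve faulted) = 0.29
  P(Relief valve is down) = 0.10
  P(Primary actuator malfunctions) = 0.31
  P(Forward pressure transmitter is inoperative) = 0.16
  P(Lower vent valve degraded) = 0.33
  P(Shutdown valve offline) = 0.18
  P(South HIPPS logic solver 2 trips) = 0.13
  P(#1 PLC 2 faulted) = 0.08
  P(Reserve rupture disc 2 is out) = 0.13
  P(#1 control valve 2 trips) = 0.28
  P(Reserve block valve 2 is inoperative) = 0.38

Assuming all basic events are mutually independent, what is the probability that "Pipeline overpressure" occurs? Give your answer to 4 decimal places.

0.0527

P(Relief train down) [OR] = 1 − (1−0.26) × (1−0.25) × (1−0.25) × (1−0.05) = 0.604563
P(HIPPS stage inoperative) [OR] = 1 − (1−0.604563) × (1−0.29) = 0.719240
P(Shutdown chain down) [AND] = 0.10 × 0.31 = 0.031000
P(Vent line inoperative) [OR] = 1 − (1−0.16) × (1−0.33) × (1−0.18) × (1−0.13) = 0.598498
P(Block path lost) [OR] = 1 − (1−0.031000) × (1−0.598498) × (1−0.08) × (1−0.13) = 0.688600
P(Pipeline overpressure) [AND] = 0.719240 × 0.688600 × 0.28 × 0.38 = 0.052697
Rounded to 4 decimal places: P(Pipeline overpressure) ≈ 0.0527.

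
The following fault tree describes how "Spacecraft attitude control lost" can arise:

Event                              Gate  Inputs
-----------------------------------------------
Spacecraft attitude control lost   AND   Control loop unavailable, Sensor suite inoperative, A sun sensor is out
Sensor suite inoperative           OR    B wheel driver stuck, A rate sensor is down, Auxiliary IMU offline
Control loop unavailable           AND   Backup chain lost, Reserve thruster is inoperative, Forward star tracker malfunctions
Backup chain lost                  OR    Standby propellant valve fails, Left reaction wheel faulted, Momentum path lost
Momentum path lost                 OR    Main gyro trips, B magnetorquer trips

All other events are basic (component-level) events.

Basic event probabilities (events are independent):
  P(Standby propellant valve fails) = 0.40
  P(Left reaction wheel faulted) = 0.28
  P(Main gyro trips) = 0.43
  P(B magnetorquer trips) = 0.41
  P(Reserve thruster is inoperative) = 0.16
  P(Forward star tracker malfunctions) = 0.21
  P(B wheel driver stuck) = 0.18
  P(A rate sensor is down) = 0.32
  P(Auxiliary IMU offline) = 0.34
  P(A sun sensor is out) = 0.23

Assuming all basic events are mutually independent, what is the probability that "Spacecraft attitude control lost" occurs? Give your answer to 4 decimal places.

P(Momentum path lost) [OR] = 1 − (1−0.43) × (1−0.41) = 0.663700
P(Backup chain lost) [OR] = 1 − (1−0.40) × (1−0.28) × (1−0.663700) = 0.854718
P(Control loop unavailable) [AND] = 0.854718 × 0.16 × 0.21 = 0.028719
P(Sensor suite inoperative) [OR] = 1 − (1−0.18) × (1−0.32) × (1−0.34) = 0.631984
P(Spacecraft attitude control lost) [AND] = 0.028719 × 0.631984 × 0.23 = 0.004174
Rounded to 4 decimal places: P(Spacecraft attitude control lost) ≈ 0.0042.

0.0042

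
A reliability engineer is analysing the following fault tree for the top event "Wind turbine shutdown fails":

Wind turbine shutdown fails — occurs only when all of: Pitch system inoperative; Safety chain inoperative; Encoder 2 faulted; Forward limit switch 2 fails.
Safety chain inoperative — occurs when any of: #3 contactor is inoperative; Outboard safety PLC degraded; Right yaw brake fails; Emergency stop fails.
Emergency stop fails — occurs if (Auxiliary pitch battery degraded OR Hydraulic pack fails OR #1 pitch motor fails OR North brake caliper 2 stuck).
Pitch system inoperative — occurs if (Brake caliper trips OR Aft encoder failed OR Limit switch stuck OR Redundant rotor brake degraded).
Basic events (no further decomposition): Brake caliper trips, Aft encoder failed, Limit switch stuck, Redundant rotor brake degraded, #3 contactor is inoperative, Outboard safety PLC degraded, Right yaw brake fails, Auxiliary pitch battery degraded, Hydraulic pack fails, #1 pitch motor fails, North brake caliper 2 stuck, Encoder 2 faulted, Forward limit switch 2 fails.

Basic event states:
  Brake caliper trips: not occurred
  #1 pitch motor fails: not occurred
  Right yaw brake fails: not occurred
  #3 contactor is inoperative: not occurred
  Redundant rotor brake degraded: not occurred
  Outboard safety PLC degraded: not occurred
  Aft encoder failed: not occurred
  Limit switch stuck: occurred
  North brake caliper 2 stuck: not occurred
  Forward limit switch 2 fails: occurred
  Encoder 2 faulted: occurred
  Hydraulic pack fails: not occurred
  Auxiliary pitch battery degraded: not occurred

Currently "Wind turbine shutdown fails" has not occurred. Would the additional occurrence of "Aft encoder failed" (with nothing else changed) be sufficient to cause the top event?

Counterfactual: set "Aft encoder failed" to occurred.
Pitch system inoperative [OR]: Brake caliper trips=not, Aft encoder failed=occurs, Limit switch stuck=occurs, Redundant rotor brake degraded=not → at least one input occurs → occurs.
Emergency stop fails [OR]: Auxiliary pitch battery degraded=not, Hydraulic pack fails=not, #1 pitch motor fails=not, North brake caliper 2 stuck=not → no input occurs → does not occur.
Safety chain inoperative [OR]: #3 contactor is inoperative=not, Outboard safety PLC degraded=not, Right yaw brake fails=not, Emergency stop fails=not → no input occurs → does not occur.
Wind turbine shutdown fails [AND]: Pitch system inoperative=occurs, Safety chain inoperative=not, Encoder 2 faulted=occurs, Forward limit switch 2 fails=occurs → not all inputs occur → does not occur.

No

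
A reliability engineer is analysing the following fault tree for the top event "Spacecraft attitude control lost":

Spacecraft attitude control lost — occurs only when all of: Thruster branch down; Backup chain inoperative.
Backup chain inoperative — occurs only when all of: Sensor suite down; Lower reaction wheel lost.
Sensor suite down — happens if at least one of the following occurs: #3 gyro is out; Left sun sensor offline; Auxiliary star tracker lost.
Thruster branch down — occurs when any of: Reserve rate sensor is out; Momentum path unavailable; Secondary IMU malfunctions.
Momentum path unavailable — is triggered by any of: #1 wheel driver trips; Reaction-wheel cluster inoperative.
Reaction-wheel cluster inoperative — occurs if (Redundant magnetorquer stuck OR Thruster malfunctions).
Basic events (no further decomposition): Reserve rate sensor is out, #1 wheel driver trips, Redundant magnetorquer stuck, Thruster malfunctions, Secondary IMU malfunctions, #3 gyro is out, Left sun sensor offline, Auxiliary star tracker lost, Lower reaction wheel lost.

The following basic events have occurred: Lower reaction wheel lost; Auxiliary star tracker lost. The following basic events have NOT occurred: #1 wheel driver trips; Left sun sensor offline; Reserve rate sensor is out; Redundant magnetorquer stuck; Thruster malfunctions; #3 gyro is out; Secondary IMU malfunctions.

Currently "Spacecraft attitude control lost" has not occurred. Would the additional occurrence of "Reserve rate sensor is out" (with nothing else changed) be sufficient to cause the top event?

Yes

Counterfactual: set "Reserve rate sensor is out" to occurred.
Reaction-wheel cluster inoperative [OR]: Redundant magnetorquer stuck=not, Thruster malfunctions=not → no input occurs → does not occur.
Momentum path unavailable [OR]: #1 wheel driver trips=not, Reaction-wheel cluster inoperative=not → no input occurs → does not occur.
Thruster branch down [OR]: Reserve rate sensor is out=occurs, Momentum path unavailable=not, Secondary IMU malfunctions=not → at least one input occurs → occurs.
Sensor suite down [OR]: #3 gyro is out=not, Left sun sensor offline=not, Auxiliary star tracker lost=occurs → at least one input occurs → occurs.
Backup chain inoperative [AND]: Sensor suite down=occurs, Lower reaction wheel lost=occurs → all inputs occur → occurs.
Spacecraft attitude control lost [AND]: Thruster branch down=occurs, Backup chain inoperative=occurs → all inputs occur → occurs.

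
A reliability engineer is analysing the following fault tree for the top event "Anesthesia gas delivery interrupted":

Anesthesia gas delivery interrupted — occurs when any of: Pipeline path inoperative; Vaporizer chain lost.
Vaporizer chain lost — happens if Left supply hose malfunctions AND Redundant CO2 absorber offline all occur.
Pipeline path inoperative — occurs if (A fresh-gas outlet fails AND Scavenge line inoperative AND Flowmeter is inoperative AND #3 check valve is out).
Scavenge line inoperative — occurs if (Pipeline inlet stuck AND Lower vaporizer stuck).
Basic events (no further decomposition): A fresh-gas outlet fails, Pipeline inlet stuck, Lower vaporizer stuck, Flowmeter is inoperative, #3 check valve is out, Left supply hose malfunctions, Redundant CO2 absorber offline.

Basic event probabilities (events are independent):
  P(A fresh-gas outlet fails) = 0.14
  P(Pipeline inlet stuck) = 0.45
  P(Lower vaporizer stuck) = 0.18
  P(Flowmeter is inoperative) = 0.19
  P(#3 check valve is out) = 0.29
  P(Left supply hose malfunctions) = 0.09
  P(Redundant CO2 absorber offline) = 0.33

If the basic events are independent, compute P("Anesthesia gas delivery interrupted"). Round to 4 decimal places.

0.0303

P(Scavenge line inoperative) [AND] = 0.45 × 0.18 = 0.081000
P(Pipeline path inoperative) [AND] = 0.14 × 0.081000 × 0.19 × 0.29 = 0.000625
P(Vaporizer chain lost) [AND] = 0.09 × 0.33 = 0.029700
P(Anesthesia gas delivery interrupted) [OR] = 1 − (1−0.000625) × (1−0.029700) = 0.030306
Rounded to 4 decimal places: P(Anesthesia gas delivery interrupted) ≈ 0.0303.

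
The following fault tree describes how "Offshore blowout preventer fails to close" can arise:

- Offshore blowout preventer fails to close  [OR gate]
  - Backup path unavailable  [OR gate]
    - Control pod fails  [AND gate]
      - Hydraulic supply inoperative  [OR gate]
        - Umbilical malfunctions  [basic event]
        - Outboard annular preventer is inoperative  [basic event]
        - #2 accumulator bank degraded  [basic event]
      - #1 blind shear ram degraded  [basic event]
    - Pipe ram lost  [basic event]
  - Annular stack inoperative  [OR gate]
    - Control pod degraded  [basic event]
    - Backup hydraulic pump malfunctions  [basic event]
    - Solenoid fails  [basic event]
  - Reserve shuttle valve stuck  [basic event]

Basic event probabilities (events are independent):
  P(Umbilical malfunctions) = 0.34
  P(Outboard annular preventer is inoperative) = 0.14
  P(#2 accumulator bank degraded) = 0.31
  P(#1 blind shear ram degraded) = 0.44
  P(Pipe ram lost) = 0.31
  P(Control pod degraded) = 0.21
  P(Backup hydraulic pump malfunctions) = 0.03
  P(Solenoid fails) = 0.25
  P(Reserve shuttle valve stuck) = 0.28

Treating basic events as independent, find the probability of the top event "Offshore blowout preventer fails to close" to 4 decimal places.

0.7909

P(Hydraulic supply inoperative) [OR] = 1 − (1−0.34) × (1−0.14) × (1−0.31) = 0.608356
P(Control pod fails) [AND] = 0.608356 × 0.44 = 0.267677
P(Backup path unavailable) [OR] = 1 − (1−0.267677) × (1−0.31) = 0.494697
P(Annular stack inoperative) [OR] = 1 − (1−0.21) × (1−0.03) × (1−0.25) = 0.425275
P(Offshore blowout preventer fails to close) [OR] = 1 − (1−0.494697) × (1−0.425275) × (1−0.28) = 0.790905
Rounded to 4 decimal places: P(Offshore blowout preventer fails to close) ≈ 0.7909.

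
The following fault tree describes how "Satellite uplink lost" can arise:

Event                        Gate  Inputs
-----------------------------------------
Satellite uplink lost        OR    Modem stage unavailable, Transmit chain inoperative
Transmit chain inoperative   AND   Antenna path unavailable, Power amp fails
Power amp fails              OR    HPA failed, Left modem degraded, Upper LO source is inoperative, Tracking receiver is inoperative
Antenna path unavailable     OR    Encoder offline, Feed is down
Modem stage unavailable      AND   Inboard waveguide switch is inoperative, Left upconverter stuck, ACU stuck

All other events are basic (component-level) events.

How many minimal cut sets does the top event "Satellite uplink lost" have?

9

Modem stage unavailable [AND]: one cut set from each child combined → 1 × 1 × 1 = 1 cut set(s).
Antenna path unavailable [OR]: union of children's cut sets → 2 cut set(s).
Power amp fails [OR]: union of children's cut sets → 4 cut set(s).
Transmit chain inoperative [AND]: one cut set from each child combined → 2 × 4 = 8 cut set(s).
Satellite uplink lost [OR]: union of children's cut sets → 9 cut set(s).
Minimal cut sets: {ACU stuck, Inboard waveguide switch is inoperative, Left upconverter stuck}; {Encoder offline, HPA failed}; {Encoder offline, Left modem degraded}; {Encoder offline, Upper LO source is inoperative}; {Encoder offline, Tracking receiver is inoperative}; {Feed is down, HPA failed}; {Feed is down, Left modem degraded}; {Feed is down, Upper LO source is inoperative}; {Feed is down, Tracking receiver is inoperative}.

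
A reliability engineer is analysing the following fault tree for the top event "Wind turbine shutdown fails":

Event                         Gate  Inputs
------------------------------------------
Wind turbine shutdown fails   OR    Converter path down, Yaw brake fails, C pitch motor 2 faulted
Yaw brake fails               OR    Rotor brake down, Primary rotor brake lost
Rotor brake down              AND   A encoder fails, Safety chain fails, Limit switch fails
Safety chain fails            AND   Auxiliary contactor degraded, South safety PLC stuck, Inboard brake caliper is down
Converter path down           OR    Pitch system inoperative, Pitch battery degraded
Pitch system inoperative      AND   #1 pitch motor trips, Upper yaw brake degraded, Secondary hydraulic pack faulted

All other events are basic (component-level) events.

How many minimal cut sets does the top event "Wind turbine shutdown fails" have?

Pitch system inoperative [AND]: one cut set from each child combined → 1 × 1 × 1 = 1 cut set(s).
Converter path down [OR]: union of children's cut sets → 2 cut set(s).
Safety chain fails [AND]: one cut set from each child combined → 1 × 1 × 1 = 1 cut set(s).
Rotor brake down [AND]: one cut set from each child combined → 1 × 1 × 1 = 1 cut set(s).
Yaw brake fails [OR]: union of children's cut sets → 2 cut set(s).
Wind turbine shutdown fails [OR]: union of children's cut sets → 5 cut set(s).
Minimal cut sets: {#1 pitch motor trips, Secondary hydraulic pack faulted, Upper yaw brake degraded}; {Pitch battery degraded}; {A encoder fails, Auxiliary contactor degraded, Inboard brake caliper is down, Limit switch fails, South safety PLC stuck}; {Primary rotor brake lost}; {C pitch motor 2 faulted}.

5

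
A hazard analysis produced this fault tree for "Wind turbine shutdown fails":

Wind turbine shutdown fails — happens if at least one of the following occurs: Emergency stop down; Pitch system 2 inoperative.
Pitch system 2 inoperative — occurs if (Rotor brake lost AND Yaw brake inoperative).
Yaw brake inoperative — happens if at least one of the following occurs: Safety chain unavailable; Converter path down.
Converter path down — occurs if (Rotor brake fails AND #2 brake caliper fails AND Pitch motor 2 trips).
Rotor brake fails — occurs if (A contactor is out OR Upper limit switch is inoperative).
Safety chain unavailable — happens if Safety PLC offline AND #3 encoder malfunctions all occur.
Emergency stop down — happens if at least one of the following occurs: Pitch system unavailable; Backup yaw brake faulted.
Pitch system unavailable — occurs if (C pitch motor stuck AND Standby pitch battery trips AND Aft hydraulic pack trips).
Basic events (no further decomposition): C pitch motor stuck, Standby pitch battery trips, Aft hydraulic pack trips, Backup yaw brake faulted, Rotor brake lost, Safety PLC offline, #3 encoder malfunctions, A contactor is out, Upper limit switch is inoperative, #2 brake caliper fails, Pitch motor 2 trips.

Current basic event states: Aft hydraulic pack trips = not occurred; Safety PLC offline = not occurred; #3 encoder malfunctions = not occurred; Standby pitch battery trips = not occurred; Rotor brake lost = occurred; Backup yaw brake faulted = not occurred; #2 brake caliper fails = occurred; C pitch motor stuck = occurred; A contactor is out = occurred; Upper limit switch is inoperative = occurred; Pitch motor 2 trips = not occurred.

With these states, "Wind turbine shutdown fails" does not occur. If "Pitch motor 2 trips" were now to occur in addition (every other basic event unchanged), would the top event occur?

Counterfactual: set "Pitch motor 2 trips" to occurred.
Pitch system unavailable [AND]: C pitch motor stuck=occurs, Standby pitch battery trips=not, Aft hydraulic pack trips=not → not all inputs occur → does not occur.
Emergency stop down [OR]: Pitch system unavailable=not, Backup yaw brake faulted=not → no input occurs → does not occur.
Safety chain unavailable [AND]: Safety PLC offline=not, #3 encoder malfunctions=not → not all inputs occur → does not occur.
Rotor brake fails [OR]: A contactor is out=occurs, Upper limit switch is inoperative=occurs → at least one input occurs → occurs.
Converter path down [AND]: Rotor brake fails=occurs, #2 brake caliper fails=occurs, Pitch motor 2 trips=occurs → all inputs occur → occurs.
Yaw brake inoperative [OR]: Safety chain unavailable=not, Converter path down=occurs → at least one input occurs → occurs.
Pitch system 2 inoperative [AND]: Rotor brake lost=occurs, Yaw brake inoperative=occurs → all inputs occur → occurs.
Wind turbine shutdown fails [OR]: Emergency stop down=not, Pitch system 2 inoperative=occurs → at least one input occurs → occurs.

Yes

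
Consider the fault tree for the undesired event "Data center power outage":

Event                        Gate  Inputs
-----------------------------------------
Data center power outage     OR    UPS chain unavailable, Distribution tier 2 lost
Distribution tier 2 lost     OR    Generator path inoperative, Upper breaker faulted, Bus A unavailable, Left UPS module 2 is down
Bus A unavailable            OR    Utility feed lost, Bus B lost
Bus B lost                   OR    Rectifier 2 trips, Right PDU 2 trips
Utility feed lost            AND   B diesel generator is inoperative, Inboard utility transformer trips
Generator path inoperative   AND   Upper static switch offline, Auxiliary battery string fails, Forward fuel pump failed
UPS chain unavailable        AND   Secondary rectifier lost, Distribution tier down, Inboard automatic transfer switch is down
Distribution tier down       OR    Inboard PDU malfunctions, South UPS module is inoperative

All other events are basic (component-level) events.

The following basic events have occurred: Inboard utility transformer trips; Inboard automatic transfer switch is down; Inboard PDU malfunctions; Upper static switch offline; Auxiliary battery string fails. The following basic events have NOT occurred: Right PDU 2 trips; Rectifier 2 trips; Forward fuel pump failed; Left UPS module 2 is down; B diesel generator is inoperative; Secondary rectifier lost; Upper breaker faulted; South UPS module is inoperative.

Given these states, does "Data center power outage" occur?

Distribution tier down [OR]: Inboard PDU malfunctions=occurs, South UPS module is inoperative=not → at least one input occurs → occurs.
UPS chain unavailable [AND]: Secondary rectifier lost=not, Distribution tier down=occurs, Inboard automatic transfer switch is down=occurs → not all inputs occur → does not occur.
Generator path inoperative [AND]: Upper static switch offline=occurs, Auxiliary battery string fails=occurs, Forward fuel pump failed=not → not all inputs occur → does not occur.
Utility feed lost [AND]: B diesel generator is inoperative=not, Inboard utility transformer trips=occurs → not all inputs occur → does not occur.
Bus B lost [OR]: Rectifier 2 trips=not, Right PDU 2 trips=not → no input occurs → does not occur.
Bus A unavailable [OR]: Utility feed lost=not, Bus B lost=not → no input occurs → does not occur.
Distribution tier 2 lost [OR]: Generator path inoperative=not, Upper breaker faulted=not, Bus A unavailable=not, Left UPS module 2 is down=not → no input occurs → does not occur.
Data center power outage [OR]: UPS chain unavailable=not, Distribution tier 2 lost=not → no input occurs → does not occur.

No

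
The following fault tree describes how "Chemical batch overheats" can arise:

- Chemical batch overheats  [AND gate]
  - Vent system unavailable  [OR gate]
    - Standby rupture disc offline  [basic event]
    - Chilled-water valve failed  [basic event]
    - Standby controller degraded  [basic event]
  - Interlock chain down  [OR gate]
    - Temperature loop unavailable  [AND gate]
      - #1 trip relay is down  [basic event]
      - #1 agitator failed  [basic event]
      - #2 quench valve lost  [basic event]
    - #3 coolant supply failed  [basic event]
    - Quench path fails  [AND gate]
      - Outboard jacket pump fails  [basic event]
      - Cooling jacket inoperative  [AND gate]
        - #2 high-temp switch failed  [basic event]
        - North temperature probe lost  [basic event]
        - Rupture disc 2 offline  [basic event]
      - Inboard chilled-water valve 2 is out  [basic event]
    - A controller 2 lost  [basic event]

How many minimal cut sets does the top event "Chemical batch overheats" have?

12

Vent system unavailable [OR]: union of children's cut sets → 3 cut set(s).
Temperature loop unavailable [AND]: one cut set from each child combined → 1 × 1 × 1 = 1 cut set(s).
Cooling jacket inoperative [AND]: one cut set from each child combined → 1 × 1 × 1 = 1 cut set(s).
Quench path fails [AND]: one cut set from each child combined → 1 × 1 × 1 = 1 cut set(s).
Interlock chain down [OR]: union of children's cut sets → 4 cut set(s).
Chemical batch overheats [AND]: one cut set from each child combined → 3 × 4 = 12 cut set(s).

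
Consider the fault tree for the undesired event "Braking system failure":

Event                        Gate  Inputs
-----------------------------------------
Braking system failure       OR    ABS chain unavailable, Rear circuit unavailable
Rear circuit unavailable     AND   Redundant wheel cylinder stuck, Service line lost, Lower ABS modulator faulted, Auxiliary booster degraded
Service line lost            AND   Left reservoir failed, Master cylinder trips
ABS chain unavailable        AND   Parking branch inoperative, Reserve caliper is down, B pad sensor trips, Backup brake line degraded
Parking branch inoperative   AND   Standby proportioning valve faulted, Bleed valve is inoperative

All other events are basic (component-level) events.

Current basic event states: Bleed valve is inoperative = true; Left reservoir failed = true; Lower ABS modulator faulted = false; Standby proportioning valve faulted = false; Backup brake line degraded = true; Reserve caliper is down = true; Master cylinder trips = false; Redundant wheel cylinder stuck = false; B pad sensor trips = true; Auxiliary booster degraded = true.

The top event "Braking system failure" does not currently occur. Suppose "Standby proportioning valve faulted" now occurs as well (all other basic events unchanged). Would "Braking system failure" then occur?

Yes

Counterfactual: set "Standby proportioning valve faulted" to occurred.
Parking branch inoperative [AND]: Standby proportioning valve faulted=occurs, Bleed valve is inoperative=occurs → all inputs occur → occurs.
ABS chain unavailable [AND]: Parking branch inoperative=occurs, Reserve caliper is down=occurs, B pad sensor trips=occurs, Backup brake line degraded=occurs → all inputs occur → occurs.
Service line lost [AND]: Left reservoir failed=occurs, Master cylinder trips=not → not all inputs occur → does not occur.
Rear circuit unavailable [AND]: Redundant wheel cylinder stuck=not, Service line lost=not, Lower ABS modulator faulted=not, Auxiliary booster degraded=occurs → not all inputs occur → does not occur.
Braking system failure [OR]: ABS chain unavailable=occurs, Rear circuit unavailable=not → at least one input occurs → occurs.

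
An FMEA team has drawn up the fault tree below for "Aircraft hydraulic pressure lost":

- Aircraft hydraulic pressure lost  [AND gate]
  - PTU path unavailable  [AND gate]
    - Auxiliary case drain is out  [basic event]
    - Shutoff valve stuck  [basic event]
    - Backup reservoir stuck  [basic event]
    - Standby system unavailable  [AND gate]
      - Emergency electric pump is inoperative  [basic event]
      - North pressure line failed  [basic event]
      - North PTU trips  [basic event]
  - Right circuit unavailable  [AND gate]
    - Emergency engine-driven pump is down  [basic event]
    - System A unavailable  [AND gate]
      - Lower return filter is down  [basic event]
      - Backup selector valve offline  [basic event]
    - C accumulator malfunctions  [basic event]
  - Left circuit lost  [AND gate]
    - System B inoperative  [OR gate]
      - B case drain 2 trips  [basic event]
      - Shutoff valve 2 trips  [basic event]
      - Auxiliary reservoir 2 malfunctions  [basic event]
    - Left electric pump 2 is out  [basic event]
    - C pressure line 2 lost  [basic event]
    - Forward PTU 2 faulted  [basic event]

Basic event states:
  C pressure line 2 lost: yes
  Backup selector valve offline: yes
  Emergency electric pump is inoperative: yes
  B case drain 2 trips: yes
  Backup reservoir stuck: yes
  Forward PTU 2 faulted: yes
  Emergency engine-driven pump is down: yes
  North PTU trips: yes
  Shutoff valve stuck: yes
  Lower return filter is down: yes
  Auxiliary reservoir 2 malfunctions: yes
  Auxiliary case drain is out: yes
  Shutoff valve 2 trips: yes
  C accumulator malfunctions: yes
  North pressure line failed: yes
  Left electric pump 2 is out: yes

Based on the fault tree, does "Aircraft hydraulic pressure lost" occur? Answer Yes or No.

Yes

Standby system unavailable [AND]: Emergency electric pump is inoperative=occurs, North pressure line failed=occurs, North PTU trips=occurs → all inputs occur → occurs.
PTU path unavailable [AND]: Auxiliary case drain is out=occurs, Shutoff valve stuck=occurs, Backup reservoir stuck=occurs, Standby system unavailable=occurs → all inputs occur → occurs.
System A unavailable [AND]: Lower return filter is down=occurs, Backup selector valve offline=occurs → all inputs occur → occurs.
Right circuit unavailable [AND]: Emergency engine-driven pump is down=occurs, System A unavailable=occurs, C accumulator malfunctions=occurs → all inputs occur → occurs.
System B inoperative [OR]: B case drain 2 trips=occurs, Shutoff valve 2 trips=occurs, Auxiliary reservoir 2 malfunctions=occurs → at least one input occurs → occurs.
Left circuit lost [AND]: System B inoperative=occurs, Left electric pump 2 is out=occurs, C pressure line 2 lost=occurs, Forward PTU 2 faulted=occurs → all inputs occur → occurs.
Aircraft hydraulic pressure lost [AND]: PTU path unavailable=occurs, Right circuit unavailable=occurs, Left circuit lost=occurs → all inputs occur → occurs.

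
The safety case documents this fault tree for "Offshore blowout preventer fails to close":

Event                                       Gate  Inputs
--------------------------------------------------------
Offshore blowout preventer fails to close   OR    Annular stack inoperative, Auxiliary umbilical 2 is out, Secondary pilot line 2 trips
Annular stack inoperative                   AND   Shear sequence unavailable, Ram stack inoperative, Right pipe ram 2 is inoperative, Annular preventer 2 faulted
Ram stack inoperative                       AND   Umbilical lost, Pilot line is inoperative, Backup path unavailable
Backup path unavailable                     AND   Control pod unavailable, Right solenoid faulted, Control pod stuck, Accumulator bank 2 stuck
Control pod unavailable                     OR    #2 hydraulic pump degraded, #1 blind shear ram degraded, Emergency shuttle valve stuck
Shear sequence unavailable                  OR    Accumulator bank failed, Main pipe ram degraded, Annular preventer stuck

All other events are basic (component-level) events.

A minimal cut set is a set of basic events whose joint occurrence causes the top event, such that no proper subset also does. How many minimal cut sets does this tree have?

11

Shear sequence unavailable [OR]: union of children's cut sets → 3 cut set(s).
Control pod unavailable [OR]: union of children's cut sets → 3 cut set(s).
Backup path unavailable [AND]: one cut set from each child combined → 3 × 1 × 1 × 1 = 3 cut set(s).
Ram stack inoperative [AND]: one cut set from each child combined → 1 × 1 × 3 = 3 cut set(s).
Annular stack inoperative [AND]: one cut set from each child combined → 3 × 3 × 1 × 1 = 9 cut set(s).
Offshore blowout preventer fails to close [OR]: union of children's cut sets → 11 cut set(s).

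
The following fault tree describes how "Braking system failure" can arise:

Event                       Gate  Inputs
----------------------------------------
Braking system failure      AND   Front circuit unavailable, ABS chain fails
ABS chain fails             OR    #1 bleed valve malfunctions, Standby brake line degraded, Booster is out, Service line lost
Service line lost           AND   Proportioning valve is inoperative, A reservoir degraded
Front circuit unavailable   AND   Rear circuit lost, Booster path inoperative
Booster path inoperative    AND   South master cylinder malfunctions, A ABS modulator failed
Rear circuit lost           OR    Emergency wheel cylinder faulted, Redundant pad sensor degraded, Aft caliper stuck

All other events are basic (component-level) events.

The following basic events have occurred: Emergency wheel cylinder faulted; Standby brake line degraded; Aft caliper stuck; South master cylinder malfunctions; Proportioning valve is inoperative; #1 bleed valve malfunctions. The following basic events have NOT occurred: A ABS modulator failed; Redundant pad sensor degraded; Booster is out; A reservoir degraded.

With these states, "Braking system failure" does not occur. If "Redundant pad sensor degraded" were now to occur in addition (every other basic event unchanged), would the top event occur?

Counterfactual: set "Redundant pad sensor degraded" to occurred.
Rear circuit lost [OR]: Emergency wheel cylinder faulted=occurs, Redundant pad sensor degraded=occurs, Aft caliper stuck=occurs → at least one input occurs → occurs.
Booster path inoperative [AND]: South master cylinder malfunctions=occurs, A ABS modulator failed=not → not all inputs occur → does not occur.
Front circuit unavailable [AND]: Rear circuit lost=occurs, Booster path inoperative=not → not all inputs occur → does not occur.
Service line lost [AND]: Proportioning valve is inoperative=occurs, A reservoir degraded=not → not all inputs occur → does not occur.
ABS chain fails [OR]: #1 bleed valve malfunctions=occurs, Standby brake line degraded=occurs, Booster is out=not, Service line lost=not → at least one input occurs → occurs.
Braking system failure [AND]: Front circuit unavailable=not, ABS chain fails=occurs → not all inputs occur → does not occur.

No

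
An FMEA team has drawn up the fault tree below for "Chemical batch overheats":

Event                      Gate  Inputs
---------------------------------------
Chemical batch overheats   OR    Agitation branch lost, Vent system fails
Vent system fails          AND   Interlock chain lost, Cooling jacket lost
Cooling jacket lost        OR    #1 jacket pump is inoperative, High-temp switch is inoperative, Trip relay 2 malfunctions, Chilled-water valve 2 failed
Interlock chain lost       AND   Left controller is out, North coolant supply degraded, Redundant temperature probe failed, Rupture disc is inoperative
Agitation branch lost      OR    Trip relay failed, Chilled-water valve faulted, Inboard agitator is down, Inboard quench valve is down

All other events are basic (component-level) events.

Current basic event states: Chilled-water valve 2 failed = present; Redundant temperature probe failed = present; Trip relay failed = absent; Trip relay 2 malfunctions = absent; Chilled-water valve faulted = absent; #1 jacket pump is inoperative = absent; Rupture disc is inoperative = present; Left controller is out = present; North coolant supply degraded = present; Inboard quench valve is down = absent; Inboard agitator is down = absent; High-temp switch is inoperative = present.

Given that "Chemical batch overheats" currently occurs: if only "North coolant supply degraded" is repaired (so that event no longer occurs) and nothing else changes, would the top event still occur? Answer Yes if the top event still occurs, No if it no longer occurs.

No

Counterfactual: set "North coolant supply degraded" to not occurred.
Agitation branch lost [OR]: Trip relay failed=not, Chilled-water valve faulted=not, Inboard agitator is down=not, Inboard quench valve is down=not → no input occurs → does not occur.
Interlock chain lost [AND]: Left controller is out=occurs, North coolant supply degraded=not, Redundant temperature probe failed=occurs, Rupture disc is inoperative=occurs → not all inputs occur → does not occur.
Cooling jacket lost [OR]: #1 jacket pump is inoperative=not, High-temp switch is inoperative=occurs, Trip relay 2 malfunctions=not, Chilled-water valve 2 failed=occurs → at least one input occurs → occurs.
Vent system fails [AND]: Interlock chain lost=not, Cooling jacket lost=occurs → not all inputs occur → does not occur.
Chemical batch overheats [OR]: Agitation branch lost=not, Vent system fails=not → no input occurs → does not occur.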